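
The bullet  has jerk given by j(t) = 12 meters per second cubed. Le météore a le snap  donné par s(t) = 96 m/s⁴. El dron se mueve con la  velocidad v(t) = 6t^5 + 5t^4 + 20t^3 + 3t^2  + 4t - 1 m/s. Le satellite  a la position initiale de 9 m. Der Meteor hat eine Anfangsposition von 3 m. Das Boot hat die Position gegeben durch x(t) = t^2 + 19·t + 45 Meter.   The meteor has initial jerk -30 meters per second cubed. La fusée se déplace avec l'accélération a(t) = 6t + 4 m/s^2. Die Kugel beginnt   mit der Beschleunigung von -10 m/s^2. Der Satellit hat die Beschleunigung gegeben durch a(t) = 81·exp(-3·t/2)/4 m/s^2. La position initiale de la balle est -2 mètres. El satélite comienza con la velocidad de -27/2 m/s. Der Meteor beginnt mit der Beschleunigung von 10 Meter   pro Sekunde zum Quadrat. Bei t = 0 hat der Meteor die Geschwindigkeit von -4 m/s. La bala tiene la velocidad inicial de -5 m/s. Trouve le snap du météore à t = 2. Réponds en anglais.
We have snap s(t) = 96. Substituting t = 2: s(2) = 96.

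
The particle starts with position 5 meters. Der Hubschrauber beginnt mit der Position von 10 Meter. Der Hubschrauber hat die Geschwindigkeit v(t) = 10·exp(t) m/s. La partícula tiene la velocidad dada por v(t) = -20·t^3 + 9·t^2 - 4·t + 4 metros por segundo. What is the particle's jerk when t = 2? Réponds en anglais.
To solve this, we need to take 2 derivatives of our velocity equation v(t) = -20·t^3 + 9·t^2 - 4·t + 4. Differentiating velocity, we get acceleration: a(t) = -60·t^2 + 18·t - 4. Differentiating acceleration, we get jerk: j(t) = 18 - 120·t. Using j(t) = 18 - 120·t and substituting t = 2, we find j = -222.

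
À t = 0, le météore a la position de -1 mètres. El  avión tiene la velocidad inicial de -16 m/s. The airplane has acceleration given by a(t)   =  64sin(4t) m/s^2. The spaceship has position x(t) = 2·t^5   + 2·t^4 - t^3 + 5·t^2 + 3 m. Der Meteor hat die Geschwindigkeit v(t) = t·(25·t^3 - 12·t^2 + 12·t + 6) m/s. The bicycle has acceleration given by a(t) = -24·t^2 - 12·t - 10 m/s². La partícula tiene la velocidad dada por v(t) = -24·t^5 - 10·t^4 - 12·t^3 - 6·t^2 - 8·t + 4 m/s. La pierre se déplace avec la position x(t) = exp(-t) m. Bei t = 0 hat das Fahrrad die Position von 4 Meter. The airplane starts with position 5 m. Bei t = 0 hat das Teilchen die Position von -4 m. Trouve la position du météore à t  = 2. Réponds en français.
Nous devons trouver la primitive de notre équation de la vitesse v(t) = t·(25·t^3 - 12·t^2 + 12·t + 6) 1 fois. En prenant ∫v(t)dt et en appliquant x(0) = -1, nous trouvons x(t) = 5·t^5 - 3·t^4 + 4·t^3 + 3·t^2 - 1. En utilisant x(t) = 5·t^5 - 3·t^4 + 4·t^3 + 3·t^2 - 1 et en substituant t = 2, nous trouvons x = 155.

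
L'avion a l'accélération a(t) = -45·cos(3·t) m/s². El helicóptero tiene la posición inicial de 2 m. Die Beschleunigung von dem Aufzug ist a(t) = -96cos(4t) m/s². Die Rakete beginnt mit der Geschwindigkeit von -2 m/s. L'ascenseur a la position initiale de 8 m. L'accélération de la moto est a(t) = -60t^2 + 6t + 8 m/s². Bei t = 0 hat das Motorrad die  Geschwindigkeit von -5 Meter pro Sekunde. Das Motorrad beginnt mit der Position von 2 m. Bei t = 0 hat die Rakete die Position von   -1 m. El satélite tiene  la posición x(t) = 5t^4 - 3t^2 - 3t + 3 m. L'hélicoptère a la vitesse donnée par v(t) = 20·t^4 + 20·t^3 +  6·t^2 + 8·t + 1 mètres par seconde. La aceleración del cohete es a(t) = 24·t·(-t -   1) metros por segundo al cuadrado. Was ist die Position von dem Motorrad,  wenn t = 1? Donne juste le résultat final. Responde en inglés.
The answer is -3.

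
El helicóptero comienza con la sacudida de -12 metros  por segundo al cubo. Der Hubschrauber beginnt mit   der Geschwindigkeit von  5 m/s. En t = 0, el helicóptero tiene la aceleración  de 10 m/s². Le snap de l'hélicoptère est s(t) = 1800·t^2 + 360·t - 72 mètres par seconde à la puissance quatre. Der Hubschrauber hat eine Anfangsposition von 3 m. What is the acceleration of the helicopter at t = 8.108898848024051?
Starting from snap s(t) = 1800·t^2 + 360·t - 72, we take 2 antiderivatives. Taking ∫s(t)dt and applying j(0) = -12, we find j(t) = 600·t^3 + 180·t^2 - 72·t - 12. Finding the integral of j(t) and using a(0) = 10: a(t) = 150·t^4 + 60·t^3 - 36·t^2 - 12·t + 10. Using a(t) = 150·t^4 + 60·t^3 - 36·t^2 - 12·t + 10 and substituting t = 8.108898848024051, we find a = 678080.231772764.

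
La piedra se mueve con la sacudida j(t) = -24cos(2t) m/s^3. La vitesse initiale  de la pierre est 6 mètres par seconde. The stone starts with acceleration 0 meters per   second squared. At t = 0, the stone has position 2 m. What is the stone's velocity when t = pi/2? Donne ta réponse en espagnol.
Debemos encontrar la integral de nuestra ecuación de la sacudida j(t) = -24·cos(2·t) 2 veces. La integral de la sacudida es la aceleración. Usando a(0) = 0, obtenemos a(t) = -12·sin(2·t). La antiderivada de la aceleración, con v(0) = 6, da la velocidad: v(t) = 6·cos(2·t). Usando v(t) = 6·cos(2·t) y sustituyendo t = pi/2, encontramos v = -6.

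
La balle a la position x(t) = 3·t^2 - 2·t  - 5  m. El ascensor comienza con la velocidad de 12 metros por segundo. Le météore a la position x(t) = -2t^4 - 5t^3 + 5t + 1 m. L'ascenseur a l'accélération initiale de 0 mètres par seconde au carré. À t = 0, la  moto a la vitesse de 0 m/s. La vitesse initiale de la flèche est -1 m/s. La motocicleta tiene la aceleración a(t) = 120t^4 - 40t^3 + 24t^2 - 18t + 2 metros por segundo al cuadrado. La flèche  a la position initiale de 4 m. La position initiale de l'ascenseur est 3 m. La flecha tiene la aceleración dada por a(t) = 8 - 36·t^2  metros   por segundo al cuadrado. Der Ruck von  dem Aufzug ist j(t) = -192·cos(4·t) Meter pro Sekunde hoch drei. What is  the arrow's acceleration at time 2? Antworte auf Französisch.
De l'équation de l'accélération a(t) = 8 - 36·t^2, nous substituons t = 2 pour obtenir a = -136.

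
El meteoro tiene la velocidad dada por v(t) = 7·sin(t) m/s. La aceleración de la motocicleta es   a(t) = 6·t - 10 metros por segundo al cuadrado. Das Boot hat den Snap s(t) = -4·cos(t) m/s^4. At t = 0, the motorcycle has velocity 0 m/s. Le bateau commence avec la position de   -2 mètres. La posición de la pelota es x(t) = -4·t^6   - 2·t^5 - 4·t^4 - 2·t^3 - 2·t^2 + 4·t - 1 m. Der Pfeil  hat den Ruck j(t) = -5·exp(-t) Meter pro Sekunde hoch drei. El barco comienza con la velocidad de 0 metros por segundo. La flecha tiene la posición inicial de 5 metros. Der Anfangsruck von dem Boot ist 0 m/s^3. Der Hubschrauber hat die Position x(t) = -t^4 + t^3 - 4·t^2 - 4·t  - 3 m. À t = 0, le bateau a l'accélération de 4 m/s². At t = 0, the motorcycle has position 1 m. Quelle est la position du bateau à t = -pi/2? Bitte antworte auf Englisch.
To solve this, we need to take 4 integrals of our snap equation s(t) = -4·cos(t). The integral of snap, with j(0) = 0, gives jerk: j(t) = -4·sin(t). Integrating jerk and using the initial condition a(0) = 4, we get a(t) = 4·cos(t). Integrating acceleration and using the initial condition v(0) = 0, we get v(t) = 4·sin(t). The antiderivative of velocity, with x(0) = -2, gives position: x(t) = 2 - 4·cos(t). We have position x(t) = 2 - 4·cos(t). Substituting t = -pi/2: x(-pi/2) = 2.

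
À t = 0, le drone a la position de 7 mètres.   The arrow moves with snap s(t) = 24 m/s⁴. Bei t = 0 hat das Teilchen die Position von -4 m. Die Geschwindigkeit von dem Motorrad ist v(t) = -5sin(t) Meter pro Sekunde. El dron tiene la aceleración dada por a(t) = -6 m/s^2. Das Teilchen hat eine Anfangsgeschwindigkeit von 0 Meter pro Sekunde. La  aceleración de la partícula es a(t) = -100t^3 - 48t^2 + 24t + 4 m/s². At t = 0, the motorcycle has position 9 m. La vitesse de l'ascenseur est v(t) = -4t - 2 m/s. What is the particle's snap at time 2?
To solve this, we need to take 2 derivatives of our acceleration equation a(t) = -100·t^3 - 48·t^2 + 24·t + 4. The derivative of acceleration gives jerk: j(t) = -300·t^2 - 96·t + 24. Taking d/dt of j(t), we find s(t) = -600·t - 96. From the given snap equation s(t) = -600·t - 96, we substitute t = 2 to get s = -1296.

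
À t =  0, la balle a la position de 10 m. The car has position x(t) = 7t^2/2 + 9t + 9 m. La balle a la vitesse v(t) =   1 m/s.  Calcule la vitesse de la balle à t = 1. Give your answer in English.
From the given velocity equation v(t) = 1, we substitute t = 1 to get v = 1.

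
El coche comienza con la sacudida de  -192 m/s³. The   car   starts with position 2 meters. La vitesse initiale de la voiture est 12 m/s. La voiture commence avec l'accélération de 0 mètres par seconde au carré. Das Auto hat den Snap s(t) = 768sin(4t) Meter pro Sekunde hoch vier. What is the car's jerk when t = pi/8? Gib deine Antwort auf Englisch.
Starting from snap s(t) = 768·sin(4·t), we take 1 antiderivative. Finding the integral of s(t) and using j(0) = -192: j(t) = -192·cos(4·t). From the given jerk equation j(t) = -192·cos(4·t), we substitute t = pi/8 to get j = 0.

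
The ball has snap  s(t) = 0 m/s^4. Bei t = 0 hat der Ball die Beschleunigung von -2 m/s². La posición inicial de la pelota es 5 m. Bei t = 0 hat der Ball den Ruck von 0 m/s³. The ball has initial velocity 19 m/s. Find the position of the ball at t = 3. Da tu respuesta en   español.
Para resolver esto, necesitamos tomar 4 integrales de nuestra ecuación del snap s(t) = 0. Integrando el snap y usando la condición inicial j(0) = 0, obtenemos j(t) = 0. Tomando ∫j(t)dt y aplicando a(0) = -2, encontramos a(t) = -2. La antiderivada de la aceleración, con v(0) = 19, da la velocidad: v(t) = 19 - 2·t. Integrando la velocidad y usando la condición inicial x(0) = 5, obtenemos x(t) = -t^2 + 19·t + 5. Tenemos la posición x(t) = -t^2 + 19·t + 5. Sustituyendo t = 3: x(3) = 53.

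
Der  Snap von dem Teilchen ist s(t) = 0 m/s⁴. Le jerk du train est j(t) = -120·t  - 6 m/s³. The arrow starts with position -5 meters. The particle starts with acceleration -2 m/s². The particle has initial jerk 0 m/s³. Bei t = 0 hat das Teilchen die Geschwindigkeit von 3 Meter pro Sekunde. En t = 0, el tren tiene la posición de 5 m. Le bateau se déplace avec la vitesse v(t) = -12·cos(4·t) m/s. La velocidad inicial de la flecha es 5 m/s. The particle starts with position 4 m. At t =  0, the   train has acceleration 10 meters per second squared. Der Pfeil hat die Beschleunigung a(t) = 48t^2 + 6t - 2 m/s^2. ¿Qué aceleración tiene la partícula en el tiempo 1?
Para resolver esto, necesitamos tomar 2 integrales de nuestra ecuación del snap s(t) = 0. La integral del snap, con j(0) = 0, da la sacudida: j(t) = 0. La antiderivada de la sacudida, con a(0) = -2, da la aceleración: a(t) = -2. Tenemos la aceleración a(t) = -2. Sustituyendo t = 1: a(1) = -2.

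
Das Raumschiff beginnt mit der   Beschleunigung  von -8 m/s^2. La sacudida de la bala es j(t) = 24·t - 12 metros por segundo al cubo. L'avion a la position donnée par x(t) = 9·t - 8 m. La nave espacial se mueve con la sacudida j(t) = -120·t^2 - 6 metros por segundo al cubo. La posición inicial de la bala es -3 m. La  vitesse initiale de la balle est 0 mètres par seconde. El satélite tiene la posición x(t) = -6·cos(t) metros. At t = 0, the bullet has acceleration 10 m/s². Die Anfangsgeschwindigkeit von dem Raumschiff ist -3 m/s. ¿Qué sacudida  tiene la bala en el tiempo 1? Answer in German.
Wir haben den Ruck j(t) = 24·t - 12. Durch Einsetzen von t = 1: j(1) = 12.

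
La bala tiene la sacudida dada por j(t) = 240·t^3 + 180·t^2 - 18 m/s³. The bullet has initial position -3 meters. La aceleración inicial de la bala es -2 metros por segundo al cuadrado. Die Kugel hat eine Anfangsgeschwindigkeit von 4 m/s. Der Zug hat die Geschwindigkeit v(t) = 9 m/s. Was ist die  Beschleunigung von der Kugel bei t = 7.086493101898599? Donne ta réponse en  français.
En partant du jerk j(t) = 240·t^3 + 180·t^2 - 18, nous prenons 1 primitive. En prenant ∫j(t)dt et en appliquant a(0) = -2, nous trouvons a(t) = 60·t^4 + 60·t^3 - 18·t - 2. De l'équation de l'accélération a(t) = 60·t^4 + 60·t^3 - 18·t - 2, nous substituons t = 7.086493101898599 pour obtenir a = 172535.945644401.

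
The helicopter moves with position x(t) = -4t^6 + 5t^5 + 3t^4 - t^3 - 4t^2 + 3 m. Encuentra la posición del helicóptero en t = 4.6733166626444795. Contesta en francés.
De l'équation de la position x(t) = -4·t^6 + 5·t^5 + 3·t^4 - t^3 - 4·t^2 + 3, nous substituons t = 4.6733166626444795 pour obtenir x = -29278.8965256488.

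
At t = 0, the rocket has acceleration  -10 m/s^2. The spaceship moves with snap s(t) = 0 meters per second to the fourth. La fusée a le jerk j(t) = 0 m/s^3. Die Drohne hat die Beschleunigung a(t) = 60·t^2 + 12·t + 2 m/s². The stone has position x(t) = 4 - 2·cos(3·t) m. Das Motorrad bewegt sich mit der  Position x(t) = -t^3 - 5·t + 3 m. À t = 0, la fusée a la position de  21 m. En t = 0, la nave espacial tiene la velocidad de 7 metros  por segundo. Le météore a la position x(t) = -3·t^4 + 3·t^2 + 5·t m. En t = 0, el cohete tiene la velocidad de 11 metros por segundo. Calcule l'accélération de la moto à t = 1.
En partant de la position x(t) = -t^3 - 5·t + 3, nous prenons 2 dérivées. En dérivant la position, nous obtenons la vitesse: v(t) = -3·t^2 - 5. En dérivant la vitesse, nous obtenons l'accélération: a(t) = -6·t. Nous avons l'accélération a(t) = -6·t. En substituant t = 1: a(1) = -6.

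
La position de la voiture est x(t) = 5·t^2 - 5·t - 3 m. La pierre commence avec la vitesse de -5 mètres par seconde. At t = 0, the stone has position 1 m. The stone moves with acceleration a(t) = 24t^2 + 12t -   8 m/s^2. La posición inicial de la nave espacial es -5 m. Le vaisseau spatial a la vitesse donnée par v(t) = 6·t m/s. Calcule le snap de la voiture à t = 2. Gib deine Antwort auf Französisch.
Pour résoudre ceci, nous devons prendre 4 dérivées de notre équation de la position x(t) = 5·t^2 - 5·t - 3. En dérivant la position, nous obtenons la vitesse: v(t) = 10·t - 5. La dérivée de la vitesse donne l'accélération: a(t) = 10. La dérivée de l'accélération donne le jerk: j(t) = 0. En dérivant le jerk, nous obtenons le snap: s(t) = 0. En utilisant s(t) = 0 et en substituant t = 2, nous trouvons s = 0.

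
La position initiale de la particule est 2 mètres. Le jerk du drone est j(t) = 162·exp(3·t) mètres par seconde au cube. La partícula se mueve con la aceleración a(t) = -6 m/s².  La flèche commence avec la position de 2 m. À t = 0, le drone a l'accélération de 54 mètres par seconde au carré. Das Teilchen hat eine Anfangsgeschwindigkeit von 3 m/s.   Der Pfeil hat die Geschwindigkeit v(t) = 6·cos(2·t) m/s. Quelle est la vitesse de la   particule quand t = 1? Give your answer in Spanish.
Necesitamos integrar nuestra ecuación de la aceleración a(t) = -6 1 vez. La integral de la aceleración, con v(0) = 3, da la velocidad: v(t) = 3 - 6·t. De la ecuación de la velocidad v(t) = 3 - 6·t, sustituimos t = 1 para obtener v = -3.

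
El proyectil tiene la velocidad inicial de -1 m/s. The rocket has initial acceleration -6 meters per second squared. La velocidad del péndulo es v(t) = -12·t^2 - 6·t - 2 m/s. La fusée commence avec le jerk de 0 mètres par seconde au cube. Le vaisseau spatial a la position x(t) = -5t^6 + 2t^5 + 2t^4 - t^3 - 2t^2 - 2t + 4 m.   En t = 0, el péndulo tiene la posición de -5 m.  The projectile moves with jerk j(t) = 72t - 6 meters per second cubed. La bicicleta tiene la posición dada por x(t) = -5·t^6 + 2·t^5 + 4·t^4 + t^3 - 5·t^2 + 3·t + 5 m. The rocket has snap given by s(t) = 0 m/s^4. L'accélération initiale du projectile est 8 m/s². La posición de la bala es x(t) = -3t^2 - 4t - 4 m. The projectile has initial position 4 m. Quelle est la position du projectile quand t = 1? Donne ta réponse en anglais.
We need to integrate our jerk equation j(t) = 72·t - 6 3 times. Finding the integral of j(t) and using a(0) = 8: a(t) = 36·t^2 - 6·t + 8. Integrating acceleration and using the initial condition v(0) = -1, we get v(t) = 12·t^3 - 3·t^2 + 8·t - 1. Integrating velocity and using the initial condition x(0) = 4, we get x(t) = 3·t^4 - t^3 + 4·t^2 - t + 4. Using x(t) = 3·t^4 - t^3 + 4·t^2 - t + 4 and substituting t = 1, we find x = 9.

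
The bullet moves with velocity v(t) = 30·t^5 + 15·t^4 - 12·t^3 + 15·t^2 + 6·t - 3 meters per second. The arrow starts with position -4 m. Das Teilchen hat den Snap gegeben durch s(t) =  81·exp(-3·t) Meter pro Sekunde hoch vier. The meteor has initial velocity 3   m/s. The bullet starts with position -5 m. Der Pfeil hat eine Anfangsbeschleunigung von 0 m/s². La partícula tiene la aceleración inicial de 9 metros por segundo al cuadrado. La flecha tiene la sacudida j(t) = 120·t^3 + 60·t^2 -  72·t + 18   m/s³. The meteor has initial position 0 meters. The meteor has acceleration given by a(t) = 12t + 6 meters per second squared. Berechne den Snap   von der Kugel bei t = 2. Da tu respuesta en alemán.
Wir müssen unsere Gleichung für die Geschwindigkeit v(t) = 30·t^5 + 15·t^4 - 12·t^3 + 15·t^2 + 6·t - 3 3-mal ableiten. Mit d/dt von v(t) finden wir a(t) = 150·t^4 + 60·t^3 - 36·t^2 + 30·t + 6. Durch Ableiten von der Beschleunigung erhalten wir den Ruck: j(t) = 600·t^3 + 180·t^2 - 72·t + 30. Mit d/dt von j(t) finden wir s(t) = 1800·t^2 + 360·t - 72. Mit s(t) = 1800·t^2 + 360·t - 72 und Einsetzen von t = 2, finden wir s = 7848.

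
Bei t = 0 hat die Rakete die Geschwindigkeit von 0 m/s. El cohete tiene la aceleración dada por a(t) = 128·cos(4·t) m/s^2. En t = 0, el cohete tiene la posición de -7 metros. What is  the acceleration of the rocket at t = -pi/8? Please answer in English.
From the given acceleration equation a(t) = 128·cos(4·t), we substitute t = -pi/8 to get a = 0.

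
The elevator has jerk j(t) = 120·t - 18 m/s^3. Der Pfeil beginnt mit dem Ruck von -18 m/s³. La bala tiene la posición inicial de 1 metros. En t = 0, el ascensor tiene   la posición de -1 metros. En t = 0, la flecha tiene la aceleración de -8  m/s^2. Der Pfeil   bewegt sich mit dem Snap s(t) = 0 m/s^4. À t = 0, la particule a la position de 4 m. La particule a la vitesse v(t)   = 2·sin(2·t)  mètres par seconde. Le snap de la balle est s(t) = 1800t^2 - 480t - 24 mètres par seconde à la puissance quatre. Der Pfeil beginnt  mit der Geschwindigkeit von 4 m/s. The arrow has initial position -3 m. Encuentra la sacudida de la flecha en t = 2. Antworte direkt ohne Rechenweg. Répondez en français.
j(2) = -18.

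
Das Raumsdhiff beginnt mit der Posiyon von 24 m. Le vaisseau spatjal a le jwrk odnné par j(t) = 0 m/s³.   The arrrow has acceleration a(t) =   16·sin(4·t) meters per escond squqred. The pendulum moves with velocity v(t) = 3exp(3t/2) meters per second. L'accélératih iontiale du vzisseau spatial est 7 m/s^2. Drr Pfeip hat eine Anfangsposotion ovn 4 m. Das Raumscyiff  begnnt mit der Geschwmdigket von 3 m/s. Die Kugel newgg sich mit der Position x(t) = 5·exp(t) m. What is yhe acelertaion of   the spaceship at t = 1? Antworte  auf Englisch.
We must find the integral of our jerk equation j(t) = 0 1 time. Finding the integral of j(t) and using a(0) = 7: a(t) = 7. From the given acceleration equation a(t) = 7, we substitute t = 1 to get a = 7.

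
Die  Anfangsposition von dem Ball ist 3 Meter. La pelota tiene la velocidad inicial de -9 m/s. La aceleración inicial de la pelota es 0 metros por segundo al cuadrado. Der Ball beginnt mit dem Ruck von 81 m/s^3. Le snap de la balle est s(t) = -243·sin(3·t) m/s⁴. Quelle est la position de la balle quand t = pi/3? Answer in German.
Wir müssen das Integral unserer Gleichung für den Snap s(t) = -243·sin(3·t) 4-mal finden. Die Stammfunktion von dem Snap ist der Ruck. Mit j(0) = 81 erhalten wir j(t) = 81·cos(3·t). Das Integral von dem Ruck ist die Beschleunigung. Mit a(0) = 0 erhalten wir a(t) = 27·sin(3·t). Durch Integration von der Beschleunigung und Verwendung der Anfangsbedingung v(0) = -9, erhalten wir v(t) = -9·cos(3·t). Das Integral von der Geschwindigkeit, mit x(0) = 3, ergibt die Position: x(t) = 3 - 3·sin(3·t). Aus der Gleichung für die Position x(t) = 3 - 3·sin(3·t), setzen wir t = pi/3 ein und erhalten x = 3.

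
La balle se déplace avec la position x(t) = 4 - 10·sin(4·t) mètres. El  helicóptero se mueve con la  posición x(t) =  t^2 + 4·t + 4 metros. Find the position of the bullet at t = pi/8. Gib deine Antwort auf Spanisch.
Usando x(t) = 4 - 10·sin(4·t) y sustituyendo t = pi/8, encontramos x = -6.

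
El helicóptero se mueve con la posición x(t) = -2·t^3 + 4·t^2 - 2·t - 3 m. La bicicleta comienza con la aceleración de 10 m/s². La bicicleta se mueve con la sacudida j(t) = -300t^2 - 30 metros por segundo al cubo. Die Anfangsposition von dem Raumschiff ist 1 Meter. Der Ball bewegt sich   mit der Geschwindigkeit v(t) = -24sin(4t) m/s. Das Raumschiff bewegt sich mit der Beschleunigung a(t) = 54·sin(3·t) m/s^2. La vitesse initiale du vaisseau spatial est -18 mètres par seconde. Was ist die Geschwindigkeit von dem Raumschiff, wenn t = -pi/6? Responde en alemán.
Ausgehend von der Beschleunigung a(t) = 54·sin(3·t), nehmen wir 1 Integral. Die Stammfunktion von der Beschleunigung ist die Geschwindigkeit. Mit v(0) = -18 erhalten wir v(t) = -18·cos(3·t). Aus der Gleichung für die Geschwindigkeit v(t) = -18·cos(3·t), setzen wir t = -pi/6 ein und erhalten v = 0.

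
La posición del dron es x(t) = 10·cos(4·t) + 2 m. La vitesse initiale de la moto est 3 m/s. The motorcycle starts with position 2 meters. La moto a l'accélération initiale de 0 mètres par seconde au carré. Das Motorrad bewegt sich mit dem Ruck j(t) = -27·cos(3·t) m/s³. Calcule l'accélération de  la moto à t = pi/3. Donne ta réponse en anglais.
We need to integrate our jerk equation j(t) = -27·cos(3·t) 1 time. Integrating jerk and using the initial condition a(0) = 0, we get a(t) = -9·sin(3·t). Using a(t) = -9·sin(3·t) and substituting t = pi/3, we find a = 0.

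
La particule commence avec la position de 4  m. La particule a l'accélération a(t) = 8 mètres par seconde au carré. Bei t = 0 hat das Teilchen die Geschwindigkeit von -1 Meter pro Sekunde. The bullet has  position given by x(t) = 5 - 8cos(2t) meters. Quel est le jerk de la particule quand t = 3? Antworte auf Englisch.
To solve this, we need to take 1 derivative of our acceleration equation a(t) = 8. Taking d/dt of a(t), we find j(t) = 0. From the given jerk equation j(t) = 0, we substitute t = 3 to get j = 0.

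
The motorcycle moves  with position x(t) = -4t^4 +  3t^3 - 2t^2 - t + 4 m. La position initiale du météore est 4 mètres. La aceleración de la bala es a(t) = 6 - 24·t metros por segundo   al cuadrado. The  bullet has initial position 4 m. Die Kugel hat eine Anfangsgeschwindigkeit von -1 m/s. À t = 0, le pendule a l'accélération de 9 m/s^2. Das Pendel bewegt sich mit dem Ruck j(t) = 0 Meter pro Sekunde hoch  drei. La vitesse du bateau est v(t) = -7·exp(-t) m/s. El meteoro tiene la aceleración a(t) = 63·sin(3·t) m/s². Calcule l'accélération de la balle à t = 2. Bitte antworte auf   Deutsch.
Mit a(t) = 6 - 24·t und Einsetzen von t = 2, finden wir a = -42.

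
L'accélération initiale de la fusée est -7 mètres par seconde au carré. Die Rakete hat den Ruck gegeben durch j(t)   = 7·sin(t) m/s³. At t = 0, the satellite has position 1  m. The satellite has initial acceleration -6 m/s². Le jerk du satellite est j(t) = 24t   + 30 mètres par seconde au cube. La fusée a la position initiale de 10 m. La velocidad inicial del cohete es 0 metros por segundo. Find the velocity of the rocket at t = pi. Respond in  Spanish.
Partiendo de la sacudida j(t) = 7·sin(t), tomamos 2 integrales. Tomando ∫j(t)dt y aplicando a(0) = -7, encontramos a(t) = -7·cos(t). Tomando ∫a(t)dt y aplicando v(0) = 0, encontramos v(t) = -7·sin(t). Tenemos la velocidad v(t) = -7·sin(t). Sustituyendo t = pi: v(pi) = 0.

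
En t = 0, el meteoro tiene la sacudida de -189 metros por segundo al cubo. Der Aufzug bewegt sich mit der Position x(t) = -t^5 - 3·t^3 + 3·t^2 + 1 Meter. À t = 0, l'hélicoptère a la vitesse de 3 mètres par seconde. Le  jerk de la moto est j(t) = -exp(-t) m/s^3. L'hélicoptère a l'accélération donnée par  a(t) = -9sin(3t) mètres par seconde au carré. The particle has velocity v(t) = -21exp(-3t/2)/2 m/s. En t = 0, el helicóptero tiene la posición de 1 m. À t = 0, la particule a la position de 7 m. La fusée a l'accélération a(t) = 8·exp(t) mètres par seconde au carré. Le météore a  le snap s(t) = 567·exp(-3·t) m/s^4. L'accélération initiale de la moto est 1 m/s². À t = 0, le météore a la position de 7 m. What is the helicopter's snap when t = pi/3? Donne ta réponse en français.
Nous devons dériver notre équation de l'accélération a(t) = -9·sin(3·t) 2 fois. En prenant d/dt de a(t), nous trouvons j(t) = -27·cos(3·t). La dérivée du jerk donne le snap: s(t) = 81·sin(3·t). De l'équation du snap s(t) = 81·sin(3·t), nous substituons t = pi/3 pour obtenir s = 0.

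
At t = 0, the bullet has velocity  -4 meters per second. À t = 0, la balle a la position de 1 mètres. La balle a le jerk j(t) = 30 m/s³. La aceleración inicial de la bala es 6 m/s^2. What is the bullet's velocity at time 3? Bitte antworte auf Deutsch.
Wir müssen die Stammfunktion unserer Gleichung für den Ruck j(t) = 30 2-mal finden. Mit ∫j(t)dt und Anwendung von a(0) = 6, finden wir a(t) = 30·t + 6. Mit ∫a(t)dt und Anwendung von v(0) = -4, finden wir v(t) = 15·t^2 + 6·t - 4. Wir haben die Geschwindigkeit v(t) = 15·t^2 + 6·t - 4. Durch Einsetzen von t = 3: v(3) = 149.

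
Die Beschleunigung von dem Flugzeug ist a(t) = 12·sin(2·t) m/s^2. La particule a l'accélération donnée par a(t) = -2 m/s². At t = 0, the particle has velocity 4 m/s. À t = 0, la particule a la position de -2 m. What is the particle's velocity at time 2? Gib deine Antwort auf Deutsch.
Wir müssen unsere Gleichung für die Beschleunigung a(t) = -2 1-mal integrieren. Durch Integration von der Beschleunigung und Verwendung der Anfangsbedingung v(0) = 4, erhalten wir v(t) = 4 - 2·t. Aus der Gleichung für die Geschwindigkeit v(t) = 4 - 2·t, setzen wir t = 2 ein und erhalten v = 0.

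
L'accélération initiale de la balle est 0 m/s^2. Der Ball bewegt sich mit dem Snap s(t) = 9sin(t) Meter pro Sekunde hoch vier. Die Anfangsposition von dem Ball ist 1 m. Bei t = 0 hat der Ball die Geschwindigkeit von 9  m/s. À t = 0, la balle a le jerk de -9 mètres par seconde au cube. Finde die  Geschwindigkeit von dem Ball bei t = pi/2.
Wir müssen unsere Gleichung für den Snap s(t) = 9·sin(t) 3-mal integrieren. Mit ∫s(t)dt und Anwendung von j(0) = -9, finden wir j(t) = -9·cos(t). Mit ∫j(t)dt und Anwendung von a(0) = 0, finden wir a(t) = -9·sin(t). Mit ∫a(t)dt und Anwendung von v(0) = 9, finden wir v(t) = 9·cos(t). Mit v(t) = 9·cos(t) und Einsetzen von t = pi/2, finden wir v = 0.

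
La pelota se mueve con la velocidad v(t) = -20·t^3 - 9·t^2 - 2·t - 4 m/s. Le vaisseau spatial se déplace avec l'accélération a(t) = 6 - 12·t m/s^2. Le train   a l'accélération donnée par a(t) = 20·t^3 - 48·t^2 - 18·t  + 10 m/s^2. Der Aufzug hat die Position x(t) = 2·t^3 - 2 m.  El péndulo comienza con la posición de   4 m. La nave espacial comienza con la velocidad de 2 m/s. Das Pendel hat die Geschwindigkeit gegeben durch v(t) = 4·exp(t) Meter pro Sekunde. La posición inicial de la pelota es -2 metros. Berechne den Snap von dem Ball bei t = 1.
Wir müssen unsere Gleichung für die Geschwindigkeit v(t) = -20·t^3 - 9·t^2 - 2·t - 4 3-mal ableiten. Die Ableitung von der Geschwindigkeit ergibt die Beschleunigung: a(t) = -60·t^2 - 18·t - 2. Durch Ableiten von der Beschleunigung erhalten wir den Ruck: j(t) = -120·t - 18. Durch Ableiten von dem Ruck erhalten wir den Snap: s(t) = -120. Mit s(t) = -120 und Einsetzen von t = 1, finden wir s = -120.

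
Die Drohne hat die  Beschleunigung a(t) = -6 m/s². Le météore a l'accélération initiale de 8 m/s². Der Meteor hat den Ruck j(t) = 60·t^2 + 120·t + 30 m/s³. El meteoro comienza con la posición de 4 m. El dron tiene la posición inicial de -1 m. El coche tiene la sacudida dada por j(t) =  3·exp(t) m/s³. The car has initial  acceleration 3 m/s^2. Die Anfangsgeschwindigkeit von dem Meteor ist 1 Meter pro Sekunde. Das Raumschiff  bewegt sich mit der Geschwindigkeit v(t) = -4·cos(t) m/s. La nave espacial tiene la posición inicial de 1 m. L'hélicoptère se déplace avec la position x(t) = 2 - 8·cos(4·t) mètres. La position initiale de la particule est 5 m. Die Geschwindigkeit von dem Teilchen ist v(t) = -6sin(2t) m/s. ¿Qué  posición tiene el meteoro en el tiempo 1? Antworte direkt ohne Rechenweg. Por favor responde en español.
La respuesta es 20.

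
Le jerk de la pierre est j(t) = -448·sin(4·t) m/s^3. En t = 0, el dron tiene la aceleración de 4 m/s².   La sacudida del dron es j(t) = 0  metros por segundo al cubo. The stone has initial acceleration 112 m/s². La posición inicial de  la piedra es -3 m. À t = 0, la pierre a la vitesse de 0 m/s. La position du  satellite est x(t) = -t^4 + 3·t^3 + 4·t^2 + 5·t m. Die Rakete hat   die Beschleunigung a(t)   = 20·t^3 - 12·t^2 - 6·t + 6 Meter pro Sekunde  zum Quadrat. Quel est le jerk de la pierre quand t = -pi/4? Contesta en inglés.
Using j(t) = -448·sin(4·t) and substituting t = -pi/4, we find j = 0.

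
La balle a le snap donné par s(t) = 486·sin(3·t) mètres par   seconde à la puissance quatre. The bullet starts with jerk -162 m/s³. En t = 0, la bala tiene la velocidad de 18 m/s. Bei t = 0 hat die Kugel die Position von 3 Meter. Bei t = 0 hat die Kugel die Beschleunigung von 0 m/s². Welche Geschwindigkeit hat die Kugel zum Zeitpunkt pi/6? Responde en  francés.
Nous devons trouver la primitive de notre équation du snap s(t) = 486·sin(3·t) 3 fois. En prenant ∫s(t)dt et en appliquant j(0) = -162, nous trouvons j(t) = -162·cos(3·t). La primitive du jerk, avec a(0) = 0, donne l'accélération: a(t) = -54·sin(3·t). La primitive de l'accélération est la vitesse. En utilisant v(0) = 18, nous obtenons v(t) = 18·cos(3·t). Nous avons la vitesse v(t) = 18·cos(3·t). En substituant t = pi/6: v(pi/6) = 0.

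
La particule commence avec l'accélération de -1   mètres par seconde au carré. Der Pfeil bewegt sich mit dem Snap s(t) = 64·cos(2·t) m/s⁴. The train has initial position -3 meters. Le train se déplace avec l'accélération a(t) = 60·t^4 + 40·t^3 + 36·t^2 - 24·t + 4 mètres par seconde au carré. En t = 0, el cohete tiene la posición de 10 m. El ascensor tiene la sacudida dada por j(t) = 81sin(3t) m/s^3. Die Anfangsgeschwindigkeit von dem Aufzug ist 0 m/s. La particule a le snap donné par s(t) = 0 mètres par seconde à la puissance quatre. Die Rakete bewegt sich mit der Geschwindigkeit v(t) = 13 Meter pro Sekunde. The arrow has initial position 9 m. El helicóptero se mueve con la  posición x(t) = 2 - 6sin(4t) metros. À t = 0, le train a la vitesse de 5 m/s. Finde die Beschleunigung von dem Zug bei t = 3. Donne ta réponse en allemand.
Mit a(t) = 60·t^4 + 40·t^3 + 36·t^2 - 24·t + 4 und Einsetzen von t = 3, finden wir a = 6196.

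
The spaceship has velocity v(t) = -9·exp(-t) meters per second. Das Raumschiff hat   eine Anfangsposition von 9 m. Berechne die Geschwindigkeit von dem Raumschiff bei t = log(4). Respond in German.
Wir haben die Geschwindigkeit v(t) = -9·exp(-t). Durch Einsetzen von t = log(4): v(log(4)) = -9/4.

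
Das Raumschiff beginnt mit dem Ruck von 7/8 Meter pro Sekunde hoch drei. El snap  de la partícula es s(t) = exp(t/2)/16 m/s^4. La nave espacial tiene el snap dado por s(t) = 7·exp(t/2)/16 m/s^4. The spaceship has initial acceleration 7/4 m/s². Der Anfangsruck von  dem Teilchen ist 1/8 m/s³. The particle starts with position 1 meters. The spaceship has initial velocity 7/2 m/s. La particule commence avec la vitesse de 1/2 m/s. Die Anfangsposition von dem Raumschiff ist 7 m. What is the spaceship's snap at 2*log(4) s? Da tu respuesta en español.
De la ecuación del snap s(t) = 7·exp(t/2)/16, sustituimos t = 2*log(4) para obtener s = 7/4.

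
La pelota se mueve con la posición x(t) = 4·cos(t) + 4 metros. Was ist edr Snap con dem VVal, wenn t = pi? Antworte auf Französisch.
Pour résoudre ceci, nous devons prendre 4 dérivées de notre équation de la position x(t) = 4·cos(t) + 4. En dérivant la position, nous obtenons la vitesse: v(t) = -4·sin(t). En prenant d/dt de v(t), nous trouvons a(t) = -4·cos(t). En prenant d/dt de a(t), nous trouvons j(t) = 4·sin(t). En prenant d/dt de j(t), nous trouvons s(t) = 4·cos(t). En utilisant s(t) = 4·cos(t) et en substituant t = pi, nous trouvons s = -4.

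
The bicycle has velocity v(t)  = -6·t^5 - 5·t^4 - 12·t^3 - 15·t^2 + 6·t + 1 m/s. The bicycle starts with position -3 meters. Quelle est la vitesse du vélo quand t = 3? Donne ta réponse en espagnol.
De la ecuación de la velocidad v(t) = -6·t^5 - 5·t^4 - 12·t^3 - 15·t^2 + 6·t + 1, sustituimos t = 3 para obtener v = -2303.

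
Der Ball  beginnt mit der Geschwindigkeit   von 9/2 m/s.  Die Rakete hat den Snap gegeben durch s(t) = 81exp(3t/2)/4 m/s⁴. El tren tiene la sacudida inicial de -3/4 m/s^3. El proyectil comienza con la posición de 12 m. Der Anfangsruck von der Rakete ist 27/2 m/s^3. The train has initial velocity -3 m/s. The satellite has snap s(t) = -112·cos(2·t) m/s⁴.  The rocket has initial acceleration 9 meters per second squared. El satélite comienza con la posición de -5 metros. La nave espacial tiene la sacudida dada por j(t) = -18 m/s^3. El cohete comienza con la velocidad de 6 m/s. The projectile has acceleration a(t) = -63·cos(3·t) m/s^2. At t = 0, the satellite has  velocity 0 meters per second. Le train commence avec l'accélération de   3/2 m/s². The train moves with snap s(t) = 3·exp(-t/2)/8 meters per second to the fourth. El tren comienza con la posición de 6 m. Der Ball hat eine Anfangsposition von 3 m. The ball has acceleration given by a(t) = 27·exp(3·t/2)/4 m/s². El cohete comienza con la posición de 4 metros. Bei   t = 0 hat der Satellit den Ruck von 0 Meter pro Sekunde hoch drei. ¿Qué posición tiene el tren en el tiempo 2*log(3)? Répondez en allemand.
Um dies zu lösen, müssen wir 4 Integrale unserer Gleichung für den Snap s(t) = 3·exp(-t/2)/8 finden. Die Stammfunktion von dem Snap ist der Ruck. Mit j(0) = -3/4 erhalten wir j(t) = -3·exp(-t/2)/4. Durch Integration von dem Ruck und Verwendung der Anfangsbedingung a(0) = 3/2, erhalten wir a(t) = 3·exp(-t/2)/2. Die Stammfunktion von der Beschleunigung, mit v(0) = -3, ergibt die Geschwindigkeit: v(t) = -3·exp(-t/2). Die Stammfunktion von der Geschwindigkeit ist die Position. Mit x(0) = 6 erhalten wir x(t) = 6·exp(-t/2). Mit x(t) = 6·exp(-t/2) und Einsetzen von t = 2*log(3), finden wir x = 2.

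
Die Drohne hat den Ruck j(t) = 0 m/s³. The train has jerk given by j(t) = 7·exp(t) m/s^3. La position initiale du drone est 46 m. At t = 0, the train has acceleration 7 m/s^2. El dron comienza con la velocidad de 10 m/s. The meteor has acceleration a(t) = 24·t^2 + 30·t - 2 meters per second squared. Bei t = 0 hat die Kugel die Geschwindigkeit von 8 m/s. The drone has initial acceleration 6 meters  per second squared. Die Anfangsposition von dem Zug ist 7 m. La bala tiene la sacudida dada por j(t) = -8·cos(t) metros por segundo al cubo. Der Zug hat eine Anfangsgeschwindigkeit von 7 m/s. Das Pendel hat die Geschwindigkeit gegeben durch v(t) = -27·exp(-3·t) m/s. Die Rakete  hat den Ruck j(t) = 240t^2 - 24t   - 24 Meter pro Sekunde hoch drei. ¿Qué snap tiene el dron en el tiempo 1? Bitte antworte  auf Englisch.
We must differentiate our jerk equation j(t) = 0 1 time. Differentiating jerk, we get snap: s(t) = 0. We have snap s(t) = 0. Substituting t = 1: s(1) = 0.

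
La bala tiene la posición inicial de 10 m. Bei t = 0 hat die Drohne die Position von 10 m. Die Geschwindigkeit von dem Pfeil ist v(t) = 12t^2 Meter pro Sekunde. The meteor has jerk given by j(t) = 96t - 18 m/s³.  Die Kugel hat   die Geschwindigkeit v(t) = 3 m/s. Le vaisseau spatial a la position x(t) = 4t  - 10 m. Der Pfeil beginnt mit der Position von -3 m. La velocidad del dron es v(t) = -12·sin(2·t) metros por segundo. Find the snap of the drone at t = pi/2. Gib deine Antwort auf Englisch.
We must differentiate our velocity equation v(t) = -12·sin(2·t) 3 times. Differentiating velocity, we get acceleration: a(t) = -24·cos(2·t). The derivative of acceleration gives jerk: j(t) = 48·sin(2·t). Taking d/dt of j(t), we find s(t) = 96·cos(2·t). From the given snap equation s(t) = 96·cos(2·t), we substitute t = pi/2 to get s = -96.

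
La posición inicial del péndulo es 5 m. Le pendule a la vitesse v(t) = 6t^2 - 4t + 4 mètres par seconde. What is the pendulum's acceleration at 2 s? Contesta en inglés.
We must differentiate our velocity equation v(t) = 6·t^2 - 4·t + 4 1 time. Differentiating velocity, we get acceleration: a(t) = 12·t - 4. We have acceleration a(t) = 12·t - 4. Substituting t = 2: a(2) = 20.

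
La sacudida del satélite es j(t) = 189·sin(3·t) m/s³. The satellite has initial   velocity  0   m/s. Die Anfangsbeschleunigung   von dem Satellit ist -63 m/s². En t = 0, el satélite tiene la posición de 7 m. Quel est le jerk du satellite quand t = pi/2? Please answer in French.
De l'équation du jerk j(t) = 189·sin(3·t), nous substituons t = pi/2 pour obtenir j = -189.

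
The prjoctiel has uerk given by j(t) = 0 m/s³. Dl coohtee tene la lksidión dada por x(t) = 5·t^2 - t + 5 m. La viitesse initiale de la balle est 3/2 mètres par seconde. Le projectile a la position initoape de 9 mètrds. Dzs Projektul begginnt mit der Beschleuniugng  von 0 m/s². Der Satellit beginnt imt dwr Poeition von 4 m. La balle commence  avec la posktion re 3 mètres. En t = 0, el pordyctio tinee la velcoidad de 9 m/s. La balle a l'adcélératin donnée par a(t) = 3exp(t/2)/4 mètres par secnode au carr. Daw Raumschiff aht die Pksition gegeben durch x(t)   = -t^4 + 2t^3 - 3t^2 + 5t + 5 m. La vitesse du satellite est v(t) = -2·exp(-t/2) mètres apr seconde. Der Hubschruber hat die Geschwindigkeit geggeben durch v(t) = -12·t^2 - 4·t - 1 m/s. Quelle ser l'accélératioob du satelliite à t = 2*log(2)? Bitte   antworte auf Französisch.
Nous devons dériver notre équation de la vitesse v(t) = -2·exp(-t/2) 1 fois. En dérivant la vitesse, nous obtenons l'accélération: a(t) = exp(-t/2). En utilisant a(t) = exp(-t/2) et en substituant t = 2*log(2), nous trouvons a = 1/2.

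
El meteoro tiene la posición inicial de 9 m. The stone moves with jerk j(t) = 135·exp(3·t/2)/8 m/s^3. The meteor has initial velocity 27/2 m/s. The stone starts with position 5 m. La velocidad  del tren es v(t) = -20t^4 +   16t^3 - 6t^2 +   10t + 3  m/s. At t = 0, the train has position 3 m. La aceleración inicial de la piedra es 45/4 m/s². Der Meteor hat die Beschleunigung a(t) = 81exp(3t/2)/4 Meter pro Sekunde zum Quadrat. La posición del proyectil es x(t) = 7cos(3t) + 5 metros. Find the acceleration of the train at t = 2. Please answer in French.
En partant de la vitesse v(t) = -20·t^4 + 16·t^3 - 6·t^2 + 10·t + 3, nous prenons 1 dérivée. En dérivant la vitesse, nous obtenons l'accélération: a(t) = -80·t^3 + 48·t^2 - 12·t + 10. Nous avons l'accélération a(t) = -80·t^3 + 48·t^2 - 12·t + 10. En substituant t = 2: a(2) = -462.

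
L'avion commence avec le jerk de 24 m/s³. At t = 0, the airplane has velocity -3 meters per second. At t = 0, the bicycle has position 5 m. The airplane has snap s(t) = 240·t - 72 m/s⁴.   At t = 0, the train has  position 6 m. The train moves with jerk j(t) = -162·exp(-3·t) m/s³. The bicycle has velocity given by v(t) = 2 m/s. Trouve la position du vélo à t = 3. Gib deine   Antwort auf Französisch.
En partant de la vitesse v(t) = 2, nous prenons 1 primitive. La primitive de la vitesse est la position. En utilisant x(0) = 5, nous obtenons x(t) = 2·t + 5. De l'équation de la position x(t) = 2·t + 5, nous substituons t = 3 pour obtenir x = 11.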